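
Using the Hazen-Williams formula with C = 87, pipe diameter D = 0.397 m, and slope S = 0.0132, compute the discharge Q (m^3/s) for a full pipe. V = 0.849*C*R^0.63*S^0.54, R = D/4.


For a full circular pipe, R = D/4 = 0.397/4 = 0.0993 m.
V = 0.849 * 87 * 0.0993^0.63 * 0.0132^0.54
  = 0.849 * 87 * 0.233314 * 0.09663
  = 1.6652 m/s.
Pipe area A = pi*D^2/4 = pi*0.397^2/4 = 0.1238 m^2.
Q = A * V = 0.1238 * 1.6652 = 0.2061 m^3/s.

0.2061


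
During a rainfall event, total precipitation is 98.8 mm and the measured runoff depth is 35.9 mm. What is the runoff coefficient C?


The runoff coefficient C = runoff depth / rainfall depth.
C = 35.9 / 98.8
  = 0.3634.

0.3634


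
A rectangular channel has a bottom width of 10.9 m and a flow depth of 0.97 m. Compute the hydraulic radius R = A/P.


For a rectangular section:
Flow area A = b * y = 10.9 * 0.97 = 10.57 m^2.
Wetted perimeter P = b + 2y = 10.9 + 2*0.97 = 12.84 m.
Hydraulic radius R = A/P = 10.57 / 12.84 = 0.8234 m.

0.8234


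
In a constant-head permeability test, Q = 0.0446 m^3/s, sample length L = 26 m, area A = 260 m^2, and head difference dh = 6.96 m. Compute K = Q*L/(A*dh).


From K = Q*L / (A*dh):
Numerator: Q*L = 0.0446 * 26 = 1.1596.
Denominator: A*dh = 260 * 6.96 = 1809.6.
K = 1.1596 / 1809.6 = 0.000641 m/s.

0.000641


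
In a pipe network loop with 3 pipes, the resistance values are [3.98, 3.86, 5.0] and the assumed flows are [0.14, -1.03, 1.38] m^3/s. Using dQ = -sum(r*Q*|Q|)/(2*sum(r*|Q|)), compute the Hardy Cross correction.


Numerator terms (r*Q*|Q|): 3.98*0.14*|0.14| = 0.078; 3.86*-1.03*|-1.03| = -4.0951; 5.0*1.38*|1.38| = 9.522.
Sum of numerator = 5.5049.
Denominator terms (r*|Q|): 3.98*|0.14| = 0.5572; 3.86*|-1.03| = 3.9758; 5.0*|1.38| = 6.9.
2 * sum of denominator = 2 * 11.433 = 22.866.
dQ = -5.5049 / 22.866 = -0.2407 m^3/s.

-0.2407


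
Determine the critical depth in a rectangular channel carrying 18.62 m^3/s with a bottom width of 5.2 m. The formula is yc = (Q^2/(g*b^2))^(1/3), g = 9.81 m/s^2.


Using yc = (Q^2 / (g * b^2))^(1/3):
Q^2 = 18.62^2 = 346.7.
g * b^2 = 9.81 * 5.2^2 = 9.81 * 27.04 = 265.26.
Q^2 / (g*b^2) = 346.7 / 265.26 = 1.307.
yc = 1.307^(1/3) = 1.0934 m.

1.0934


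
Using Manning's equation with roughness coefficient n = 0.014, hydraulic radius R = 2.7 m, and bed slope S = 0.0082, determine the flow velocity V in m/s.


Manning's equation gives V = (1/n) * R^(2/3) * S^(1/2).
First, compute R^(2/3) = 2.7^(2/3) = 1.939.
Next, S^(1/2) = 0.0082^(1/2) = 0.090554.
Then 1/n = 1/0.014 = 71.43.
V = 71.43 * 1.939 * 0.090554 = 12.5417 m/s.

12.5417


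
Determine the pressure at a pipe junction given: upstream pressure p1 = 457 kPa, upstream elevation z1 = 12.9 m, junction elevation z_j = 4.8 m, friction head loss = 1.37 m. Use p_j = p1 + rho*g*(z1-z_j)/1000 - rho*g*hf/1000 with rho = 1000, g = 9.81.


Junction pressure: p_j = p1 + rho*g*(z1 - z_j)/1000 - rho*g*hf/1000.
Elevation term = 1000*9.81*(12.9 - 4.8)/1000 = 79.461 kPa.
Friction term = 1000*9.81*1.37/1000 = 13.44 kPa.
p_j = 457 + 79.461 - 13.44 = 523.02 kPa.

523.02


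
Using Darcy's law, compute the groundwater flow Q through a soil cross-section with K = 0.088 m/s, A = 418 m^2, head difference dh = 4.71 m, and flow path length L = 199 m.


Darcy's law: Q = K * A * i, where i = dh/L.
Hydraulic gradient i = 4.71 / 199 = 0.023668.
Q = 0.088 * 418 * 0.023668
  = 0.8706 m^3/s.

0.8706


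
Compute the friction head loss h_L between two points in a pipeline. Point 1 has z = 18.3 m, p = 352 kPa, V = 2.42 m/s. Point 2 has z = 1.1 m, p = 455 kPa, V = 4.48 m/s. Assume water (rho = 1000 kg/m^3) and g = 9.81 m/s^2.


Total head at each section: H = z + p/(rho*g) + V^2/(2g).
H1 = 18.3 + 352*1000/(1000*9.81) + 2.42^2/(2*9.81)
   = 18.3 + 35.882 + 0.2985
   = 54.48 m.
H2 = 1.1 + 455*1000/(1000*9.81) + 4.48^2/(2*9.81)
   = 1.1 + 46.381 + 1.023
   = 48.504 m.
h_L = H1 - H2 = 54.48 - 48.504 = 5.976 m.

5.976


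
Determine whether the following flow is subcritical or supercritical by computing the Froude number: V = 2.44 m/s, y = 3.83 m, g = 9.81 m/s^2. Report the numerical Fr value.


The Froude number is defined as Fr = V / sqrt(g*y).
g*y = 9.81 * 3.83 = 37.5723.
sqrt(g*y) = sqrt(37.5723) = 6.1296.
Fr = 2.44 / 6.1296 = 0.3981.
Since Fr < 1, the flow is subcritical.

0.3981


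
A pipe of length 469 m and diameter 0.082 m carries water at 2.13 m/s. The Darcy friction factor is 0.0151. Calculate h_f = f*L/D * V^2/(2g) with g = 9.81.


Darcy-Weisbach equation: h_f = f * (L/D) * V^2/(2g).
f * L/D = 0.0151 * 469/0.082 = 86.3646.
V^2/(2g) = 2.13^2 / (2*9.81) = 4.5369 / 19.62 = 0.2312 m.
h_f = 86.3646 * 0.2312 = 19.971 m.

19.971


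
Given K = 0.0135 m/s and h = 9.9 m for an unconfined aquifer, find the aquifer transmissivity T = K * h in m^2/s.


Transmissivity is defined as T = K * h.
T = 0.0135 * 9.9
  = 0.1336 m^2/s.

0.1336


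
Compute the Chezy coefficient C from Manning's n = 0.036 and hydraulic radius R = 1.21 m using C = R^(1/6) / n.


The Chezy coefficient relates to Manning's n through C = R^(1/6) / n.
R^(1/6) = 1.21^(1/6) = 1.03228.
C = 1.03228 / 0.036 = 28.67 m^(1/2)/s.

28.67


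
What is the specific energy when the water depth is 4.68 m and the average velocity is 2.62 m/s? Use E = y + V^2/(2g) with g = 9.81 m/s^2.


Specific energy E = y + V^2/(2g).
Velocity head = V^2/(2g) = 2.62^2 / (2*9.81) = 6.8644 / 19.62 = 0.3499 m.
E = 4.68 + 0.3499 = 5.0299 m.

5.0299


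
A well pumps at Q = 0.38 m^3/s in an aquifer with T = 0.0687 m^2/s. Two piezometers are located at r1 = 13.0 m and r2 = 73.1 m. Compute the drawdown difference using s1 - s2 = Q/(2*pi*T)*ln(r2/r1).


Thiem equation: s1 - s2 = Q/(2*pi*T) * ln(r2/r1).
ln(r2/r1) = ln(73.1/13.0) = 1.7269.
Q/(2*pi*T) = 0.38 / (2*pi*0.0687) = 0.38 / 0.4317 = 0.8803.
s1 - s2 = 0.8803 * 1.7269 = 1.5202 m.

1.5202


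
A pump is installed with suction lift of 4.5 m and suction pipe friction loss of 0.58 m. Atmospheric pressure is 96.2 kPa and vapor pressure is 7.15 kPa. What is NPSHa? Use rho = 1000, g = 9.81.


NPSHa = p_atm/(rho*g) - z_s - hf_s - p_vap/(rho*g).
p_atm/(rho*g) = 96.2*1000 / (1000*9.81) = 9.806 m.
p_vap/(rho*g) = 7.15*1000 / (1000*9.81) = 0.729 m.
NPSHa = 9.806 - 4.5 - 0.58 - 0.729
      = 4.0 m.

4.0


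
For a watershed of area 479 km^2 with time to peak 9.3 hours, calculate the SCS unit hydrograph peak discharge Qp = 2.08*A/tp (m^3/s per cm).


SCS formula: Qp = 2.08 * A / tp.
Qp = 2.08 * 479 / 9.3
   = 996.32 / 9.3
   = 107.13 m^3/s per cm.

107.13


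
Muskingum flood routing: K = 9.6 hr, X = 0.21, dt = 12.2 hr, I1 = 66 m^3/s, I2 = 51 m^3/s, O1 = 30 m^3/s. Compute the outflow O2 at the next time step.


Muskingum coefficients:
denom = 2*K*(1-X) + dt = 2*9.6*(1-0.21) + 12.2 = 27.368.
C0 = (dt - 2*K*X)/denom = (12.2 - 2*9.6*0.21)/27.368 = 0.2985.
C1 = (dt + 2*K*X)/denom = (12.2 + 2*9.6*0.21)/27.368 = 0.5931.
C2 = (2*K*(1-X) - dt)/denom = 0.1084.
O2 = C0*I2 + C1*I1 + C2*O1
   = 0.2985*51 + 0.5931*66 + 0.1084*30
   = 57.62 m^3/s.

57.62


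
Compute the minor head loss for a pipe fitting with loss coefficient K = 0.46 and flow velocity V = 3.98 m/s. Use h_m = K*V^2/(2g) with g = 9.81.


Minor loss formula: h_m = K * V^2/(2g).
V^2 = 3.98^2 = 15.8404.
V^2/(2g) = 15.8404 / 19.62 = 0.8074 m.
h_m = 0.46 * 0.8074 = 0.3714 m.

0.3714


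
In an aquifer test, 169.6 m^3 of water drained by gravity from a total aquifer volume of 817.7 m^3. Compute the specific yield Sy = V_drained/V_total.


Specific yield Sy = Volume drained / Total volume.
Sy = 169.6 / 817.7
   = 0.2074.

0.2074


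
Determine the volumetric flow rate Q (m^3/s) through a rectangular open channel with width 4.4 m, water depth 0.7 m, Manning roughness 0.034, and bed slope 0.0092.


For a rectangular channel, the cross-sectional area A = b * y = 4.4 * 0.7 = 3.08 m^2.
The wetted perimeter P = b + 2y = 4.4 + 2*0.7 = 5.8 m.
Hydraulic radius R = A/P = 3.08/5.8 = 0.531 m.
Velocity V = (1/n)*R^(2/3)*S^(1/2) = (1/0.034)*0.531^(2/3)*0.0092^(1/2) = 1.85 m/s.
Discharge Q = A * V = 3.08 * 1.85 = 5.698 m^3/s.

5.698


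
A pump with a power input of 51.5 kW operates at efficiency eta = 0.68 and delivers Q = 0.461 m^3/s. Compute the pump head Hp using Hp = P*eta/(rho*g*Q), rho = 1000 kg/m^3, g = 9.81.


Pump head formula: Hp = P * eta / (rho * g * Q).
Numerator: P * eta = 51.5 * 1000 * 0.68 = 35020.0 W.
Denominator: rho * g * Q = 1000 * 9.81 * 0.461 = 4522.41.
Hp = 35020.0 / 4522.41 = 7.74 m.

7.74


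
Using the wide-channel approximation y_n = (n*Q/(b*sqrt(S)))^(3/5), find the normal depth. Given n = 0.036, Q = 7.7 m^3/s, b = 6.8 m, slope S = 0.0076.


We use the wide-channel approximation y_n = (n*Q/(b*sqrt(S)))^(3/5).
sqrt(S) = sqrt(0.0076) = 0.087178.
Numerator: n*Q = 0.036 * 7.7 = 0.2772.
Denominator: b*sqrt(S) = 6.8 * 0.087178 = 0.59281.
arg = 0.4676.
y_n = 0.4676^(3/5) = 0.6338 m.

0.6338


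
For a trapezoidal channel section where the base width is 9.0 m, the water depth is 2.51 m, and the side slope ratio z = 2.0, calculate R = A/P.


For a trapezoidal section with side slope z:
A = (b + z*y)*y = (9.0 + 2.0*2.51)*2.51 = 35.19 m^2.
P = b + 2*y*sqrt(1 + z^2) = 9.0 + 2*2.51*sqrt(1 + 2.0^2) = 20.225 m.
R = A/P = 35.19 / 20.225 = 1.7399 m.

1.7399


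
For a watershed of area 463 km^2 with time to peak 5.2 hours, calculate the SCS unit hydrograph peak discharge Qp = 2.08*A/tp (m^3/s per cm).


SCS formula: Qp = 2.08 * A / tp.
Qp = 2.08 * 463 / 5.2
   = 963.04 / 5.2
   = 185.2 m^3/s per cm.

185.2


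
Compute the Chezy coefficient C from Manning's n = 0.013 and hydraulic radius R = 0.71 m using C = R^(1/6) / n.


The Chezy coefficient relates to Manning's n through C = R^(1/6) / n.
R^(1/6) = 0.71^(1/6) = 0.944517.
C = 0.944517 / 0.013 = 72.66 m^(1/2)/s.

72.66


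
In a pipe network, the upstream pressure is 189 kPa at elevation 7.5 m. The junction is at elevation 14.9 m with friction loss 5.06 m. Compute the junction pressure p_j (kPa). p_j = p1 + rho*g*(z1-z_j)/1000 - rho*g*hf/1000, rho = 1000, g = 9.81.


Junction pressure: p_j = p1 + rho*g*(z1 - z_j)/1000 - rho*g*hf/1000.
Elevation term = 1000*9.81*(7.5 - 14.9)/1000 = -72.594 kPa.
Friction term = 1000*9.81*5.06/1000 = 49.639 kPa.
p_j = 189 + -72.594 - 49.639 = 66.77 kPa.

66.77


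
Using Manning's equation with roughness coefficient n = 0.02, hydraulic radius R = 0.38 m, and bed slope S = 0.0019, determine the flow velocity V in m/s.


Manning's equation gives V = (1/n) * R^(2/3) * S^(1/2).
First, compute R^(2/3) = 0.38^(2/3) = 0.5246.
Next, S^(1/2) = 0.0019^(1/2) = 0.043589.
Then 1/n = 1/0.02 = 50.0.
V = 50.0 * 0.5246 * 0.043589 = 1.1434 m/s.

1.1434


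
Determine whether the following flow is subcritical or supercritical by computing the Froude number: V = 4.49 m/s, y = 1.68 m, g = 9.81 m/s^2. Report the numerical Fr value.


The Froude number is defined as Fr = V / sqrt(g*y).
g*y = 9.81 * 1.68 = 16.4808.
sqrt(g*y) = sqrt(16.4808) = 4.0597.
Fr = 4.49 / 4.0597 = 1.106.
Since Fr > 1, the flow is supercritical.

1.106


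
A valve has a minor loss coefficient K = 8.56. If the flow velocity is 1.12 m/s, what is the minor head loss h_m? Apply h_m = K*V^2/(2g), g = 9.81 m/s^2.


Minor loss formula: h_m = K * V^2/(2g).
V^2 = 1.12^2 = 1.2544.
V^2/(2g) = 1.2544 / 19.62 = 0.0639 m.
h_m = 8.56 * 0.0639 = 0.5473 m.

0.5473


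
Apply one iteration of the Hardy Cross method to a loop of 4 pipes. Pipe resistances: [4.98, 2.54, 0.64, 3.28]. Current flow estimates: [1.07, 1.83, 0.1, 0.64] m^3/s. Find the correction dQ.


Numerator terms (r*Q*|Q|): 4.98*1.07*|1.07| = 5.7016; 2.54*1.83*|1.83| = 8.5062; 0.64*0.1*|0.1| = 0.0064; 3.28*0.64*|0.64| = 1.3435.
Sum of numerator = 15.5577.
Denominator terms (r*|Q|): 4.98*|1.07| = 5.3286; 2.54*|1.83| = 4.6482; 0.64*|0.1| = 0.064; 3.28*|0.64| = 2.0992.
2 * sum of denominator = 2 * 12.14 = 24.28.
dQ = -15.5577 / 24.28 = -0.6408 m^3/s.

-0.6408


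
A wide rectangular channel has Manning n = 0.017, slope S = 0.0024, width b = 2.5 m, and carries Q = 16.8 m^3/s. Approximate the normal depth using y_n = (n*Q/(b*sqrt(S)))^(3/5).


We use the wide-channel approximation y_n = (n*Q/(b*sqrt(S)))^(3/5).
sqrt(S) = sqrt(0.0024) = 0.04899.
Numerator: n*Q = 0.017 * 16.8 = 0.2856.
Denominator: b*sqrt(S) = 2.5 * 0.04899 = 0.122475.
arg = 2.3319.
y_n = 2.3319^(3/5) = 1.662 m.

1.662


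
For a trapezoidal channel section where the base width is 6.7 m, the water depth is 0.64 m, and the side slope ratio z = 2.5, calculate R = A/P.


For a trapezoidal section with side slope z:
A = (b + z*y)*y = (6.7 + 2.5*0.64)*0.64 = 5.312 m^2.
P = b + 2*y*sqrt(1 + z^2) = 6.7 + 2*0.64*sqrt(1 + 2.5^2) = 10.147 m.
R = A/P = 5.312 / 10.147 = 0.5235 m.

0.5235


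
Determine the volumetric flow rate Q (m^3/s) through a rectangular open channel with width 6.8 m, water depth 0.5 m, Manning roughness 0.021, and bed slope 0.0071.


For a rectangular channel, the cross-sectional area A = b * y = 6.8 * 0.5 = 3.4 m^2.
The wetted perimeter P = b + 2y = 6.8 + 2*0.5 = 7.8 m.
Hydraulic radius R = A/P = 3.4/7.8 = 0.4359 m.
Velocity V = (1/n)*R^(2/3)*S^(1/2) = (1/0.021)*0.4359^(2/3)*0.0071^(1/2) = 2.3067 m/s.
Discharge Q = A * V = 3.4 * 2.3067 = 7.843 m^3/s.

7.843


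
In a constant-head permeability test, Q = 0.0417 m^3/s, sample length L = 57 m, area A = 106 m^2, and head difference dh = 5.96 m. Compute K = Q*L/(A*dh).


From K = Q*L / (A*dh):
Numerator: Q*L = 0.0417 * 57 = 2.3769.
Denominator: A*dh = 106 * 5.96 = 631.76.
K = 2.3769 / 631.76 = 0.003762 m/s.

0.003762


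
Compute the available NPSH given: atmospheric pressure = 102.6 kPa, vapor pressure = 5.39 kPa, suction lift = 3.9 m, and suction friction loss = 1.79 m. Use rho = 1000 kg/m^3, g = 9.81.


NPSHa = p_atm/(rho*g) - z_s - hf_s - p_vap/(rho*g).
p_atm/(rho*g) = 102.6*1000 / (1000*9.81) = 10.459 m.
p_vap/(rho*g) = 5.39*1000 / (1000*9.81) = 0.549 m.
NPSHa = 10.459 - 3.9 - 1.79 - 0.549
      = 4.22 m.

4.22


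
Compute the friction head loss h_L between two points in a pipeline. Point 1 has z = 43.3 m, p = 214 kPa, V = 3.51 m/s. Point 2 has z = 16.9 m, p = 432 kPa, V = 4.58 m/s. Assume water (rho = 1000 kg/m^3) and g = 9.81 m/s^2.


Total head at each section: H = z + p/(rho*g) + V^2/(2g).
H1 = 43.3 + 214*1000/(1000*9.81) + 3.51^2/(2*9.81)
   = 43.3 + 21.814 + 0.6279
   = 65.742 m.
H2 = 16.9 + 432*1000/(1000*9.81) + 4.58^2/(2*9.81)
   = 16.9 + 44.037 + 1.0691
   = 62.006 m.
h_L = H1 - H2 = 65.742 - 62.006 = 3.737 m.

3.737


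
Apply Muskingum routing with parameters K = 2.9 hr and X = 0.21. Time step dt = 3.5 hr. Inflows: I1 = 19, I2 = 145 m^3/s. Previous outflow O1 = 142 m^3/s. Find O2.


Muskingum coefficients:
denom = 2*K*(1-X) + dt = 2*2.9*(1-0.21) + 3.5 = 8.082.
C0 = (dt - 2*K*X)/denom = (3.5 - 2*2.9*0.21)/8.082 = 0.2824.
C1 = (dt + 2*K*X)/denom = (3.5 + 2*2.9*0.21)/8.082 = 0.5838.
C2 = (2*K*(1-X) - dt)/denom = 0.1339.
O2 = C0*I2 + C1*I1 + C2*O1
   = 0.2824*145 + 0.5838*19 + 0.1339*142
   = 71.04 m^3/s.

71.04


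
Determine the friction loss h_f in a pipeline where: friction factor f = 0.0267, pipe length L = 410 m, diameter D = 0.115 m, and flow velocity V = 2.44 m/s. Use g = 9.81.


Darcy-Weisbach equation: h_f = f * (L/D) * V^2/(2g).
f * L/D = 0.0267 * 410/0.115 = 95.1913.
V^2/(2g) = 2.44^2 / (2*9.81) = 5.9536 / 19.62 = 0.3034 m.
h_f = 95.1913 * 0.3034 = 28.885 m.

28.885


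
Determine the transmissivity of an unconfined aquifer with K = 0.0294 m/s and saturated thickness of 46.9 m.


Transmissivity is defined as T = K * h.
T = 0.0294 * 46.9
  = 1.3789 m^2/s.

1.3789


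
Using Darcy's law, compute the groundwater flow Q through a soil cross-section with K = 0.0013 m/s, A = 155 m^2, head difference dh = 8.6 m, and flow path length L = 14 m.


Darcy's law: Q = K * A * i, where i = dh/L.
Hydraulic gradient i = 8.6 / 14 = 0.614286.
Q = 0.0013 * 155 * 0.614286
  = 0.1238 m^3/s.

0.1238


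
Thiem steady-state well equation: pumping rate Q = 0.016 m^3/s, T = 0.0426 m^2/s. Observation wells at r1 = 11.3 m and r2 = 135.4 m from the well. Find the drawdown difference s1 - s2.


Thiem equation: s1 - s2 = Q/(2*pi*T) * ln(r2/r1).
ln(r2/r1) = ln(135.4/11.3) = 2.4834.
Q/(2*pi*T) = 0.016 / (2*pi*0.0426) = 0.016 / 0.2677 = 0.0598.
s1 - s2 = 0.0598 * 2.4834 = 0.1485 m.

0.1485


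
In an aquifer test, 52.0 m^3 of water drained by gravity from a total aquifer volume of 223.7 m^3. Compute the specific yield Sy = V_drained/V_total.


Specific yield Sy = Volume drained / Total volume.
Sy = 52.0 / 223.7
   = 0.2325.

0.2325


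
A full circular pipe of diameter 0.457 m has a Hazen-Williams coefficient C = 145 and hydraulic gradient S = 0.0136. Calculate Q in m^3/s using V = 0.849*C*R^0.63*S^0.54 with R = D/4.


For a full circular pipe, R = D/4 = 0.457/4 = 0.1143 m.
V = 0.849 * 145 * 0.1143^0.63 * 0.0136^0.54
  = 0.849 * 145 * 0.254947 * 0.0982
  = 3.082 m/s.
Pipe area A = pi*D^2/4 = pi*0.457^2/4 = 0.164 m^2.
Q = A * V = 0.164 * 3.082 = 0.5055 m^3/s.

0.5055


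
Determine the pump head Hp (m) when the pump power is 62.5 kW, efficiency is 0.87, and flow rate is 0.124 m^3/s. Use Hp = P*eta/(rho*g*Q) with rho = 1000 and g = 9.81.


Pump head formula: Hp = P * eta / (rho * g * Q).
Numerator: P * eta = 62.5 * 1000 * 0.87 = 54375.0 W.
Denominator: rho * g * Q = 1000 * 9.81 * 0.124 = 1216.44.
Hp = 54375.0 / 1216.44 = 44.7 m.

44.7


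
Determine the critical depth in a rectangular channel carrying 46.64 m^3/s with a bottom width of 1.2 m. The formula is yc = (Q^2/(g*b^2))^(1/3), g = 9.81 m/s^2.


Using yc = (Q^2 / (g * b^2))^(1/3):
Q^2 = 46.64^2 = 2175.29.
g * b^2 = 9.81 * 1.2^2 = 9.81 * 1.44 = 14.13.
Q^2 / (g*b^2) = 2175.29 / 14.13 = 153.9483.
yc = 153.9483^(1/3) = 5.36 m.

5.36


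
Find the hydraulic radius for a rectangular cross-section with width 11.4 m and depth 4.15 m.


For a rectangular section:
Flow area A = b * y = 11.4 * 4.15 = 47.31 m^2.
Wetted perimeter P = b + 2y = 11.4 + 2*4.15 = 19.7 m.
Hydraulic radius R = A/P = 47.31 / 19.7 = 2.4015 m.

2.4015


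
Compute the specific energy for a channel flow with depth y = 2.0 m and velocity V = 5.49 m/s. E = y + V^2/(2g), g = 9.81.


Specific energy E = y + V^2/(2g).
Velocity head = V^2/(2g) = 5.49^2 / (2*9.81) = 30.1401 / 19.62 = 1.5362 m.
E = 2.0 + 1.5362 = 3.5362 m.

3.5362


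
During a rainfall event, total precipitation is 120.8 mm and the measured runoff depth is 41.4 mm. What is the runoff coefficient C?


The runoff coefficient C = runoff depth / rainfall depth.
C = 41.4 / 120.8
  = 0.3427.

0.3427


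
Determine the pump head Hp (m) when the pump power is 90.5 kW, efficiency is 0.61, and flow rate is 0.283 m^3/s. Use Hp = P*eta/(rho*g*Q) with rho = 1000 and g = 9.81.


Pump head formula: Hp = P * eta / (rho * g * Q).
Numerator: P * eta = 90.5 * 1000 * 0.61 = 55205.0 W.
Denominator: rho * g * Q = 1000 * 9.81 * 0.283 = 2776.23.
Hp = 55205.0 / 2776.23 = 19.88 m.

19.88


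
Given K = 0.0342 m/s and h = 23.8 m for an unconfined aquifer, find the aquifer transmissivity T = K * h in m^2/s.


Transmissivity is defined as T = K * h.
T = 0.0342 * 23.8
  = 0.814 m^2/s.

0.814


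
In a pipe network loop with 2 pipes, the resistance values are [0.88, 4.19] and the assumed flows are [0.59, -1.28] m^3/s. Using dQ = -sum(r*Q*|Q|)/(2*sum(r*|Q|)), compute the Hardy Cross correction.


Numerator terms (r*Q*|Q|): 0.88*0.59*|0.59| = 0.3063; 4.19*-1.28*|-1.28| = -6.8649.
Sum of numerator = -6.5586.
Denominator terms (r*|Q|): 0.88*|0.59| = 0.5192; 4.19*|-1.28| = 5.3632.
2 * sum of denominator = 2 * 5.8824 = 11.7648.
dQ = --6.5586 / 11.7648 = 0.5575 m^3/s.

0.5575


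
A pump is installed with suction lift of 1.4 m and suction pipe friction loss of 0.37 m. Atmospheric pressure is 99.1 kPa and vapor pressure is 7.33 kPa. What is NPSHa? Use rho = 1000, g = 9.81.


NPSHa = p_atm/(rho*g) - z_s - hf_s - p_vap/(rho*g).
p_atm/(rho*g) = 99.1*1000 / (1000*9.81) = 10.102 m.
p_vap/(rho*g) = 7.33*1000 / (1000*9.81) = 0.747 m.
NPSHa = 10.102 - 1.4 - 0.37 - 0.747
      = 7.58 m.

7.58


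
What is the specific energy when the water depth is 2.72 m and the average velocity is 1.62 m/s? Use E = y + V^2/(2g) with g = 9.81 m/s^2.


Specific energy E = y + V^2/(2g).
Velocity head = V^2/(2g) = 1.62^2 / (2*9.81) = 2.6244 / 19.62 = 0.1338 m.
E = 2.72 + 0.1338 = 2.8538 m.

2.8538


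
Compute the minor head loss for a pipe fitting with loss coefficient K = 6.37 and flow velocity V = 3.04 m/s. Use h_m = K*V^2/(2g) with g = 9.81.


Minor loss formula: h_m = K * V^2/(2g).
V^2 = 3.04^2 = 9.2416.
V^2/(2g) = 9.2416 / 19.62 = 0.471 m.
h_m = 6.37 * 0.471 = 3.0005 m.

3.0005


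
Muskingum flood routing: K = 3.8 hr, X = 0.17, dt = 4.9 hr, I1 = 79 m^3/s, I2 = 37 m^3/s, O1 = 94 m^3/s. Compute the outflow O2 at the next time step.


Muskingum coefficients:
denom = 2*K*(1-X) + dt = 2*3.8*(1-0.17) + 4.9 = 11.208.
C0 = (dt - 2*K*X)/denom = (4.9 - 2*3.8*0.17)/11.208 = 0.3219.
C1 = (dt + 2*K*X)/denom = (4.9 + 2*3.8*0.17)/11.208 = 0.5525.
C2 = (2*K*(1-X) - dt)/denom = 0.1256.
O2 = C0*I2 + C1*I1 + C2*O1
   = 0.3219*37 + 0.5525*79 + 0.1256*94
   = 67.36 m^3/s.

67.36


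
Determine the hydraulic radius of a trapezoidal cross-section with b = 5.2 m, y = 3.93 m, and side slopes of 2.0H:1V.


For a trapezoidal section with side slope z:
A = (b + z*y)*y = (5.2 + 2.0*3.93)*3.93 = 51.326 m^2.
P = b + 2*y*sqrt(1 + z^2) = 5.2 + 2*3.93*sqrt(1 + 2.0^2) = 22.775 m.
R = A/P = 51.326 / 22.775 = 2.2536 m.

2.2536


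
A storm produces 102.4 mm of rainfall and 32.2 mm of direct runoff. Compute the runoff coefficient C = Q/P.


The runoff coefficient C = runoff depth / rainfall depth.
C = 32.2 / 102.4
  = 0.3145.

0.3145


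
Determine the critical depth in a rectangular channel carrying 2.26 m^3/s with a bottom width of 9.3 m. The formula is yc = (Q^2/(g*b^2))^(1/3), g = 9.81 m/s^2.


Using yc = (Q^2 / (g * b^2))^(1/3):
Q^2 = 2.26^2 = 5.11.
g * b^2 = 9.81 * 9.3^2 = 9.81 * 86.49 = 848.47.
Q^2 / (g*b^2) = 5.11 / 848.47 = 0.006.
yc = 0.006^(1/3) = 0.1819 m.

0.1819


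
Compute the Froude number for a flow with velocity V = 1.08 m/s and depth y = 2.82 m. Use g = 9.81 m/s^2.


The Froude number is defined as Fr = V / sqrt(g*y).
g*y = 9.81 * 2.82 = 27.6642.
sqrt(g*y) = sqrt(27.6642) = 5.2597.
Fr = 1.08 / 5.2597 = 0.2053.

0.2053


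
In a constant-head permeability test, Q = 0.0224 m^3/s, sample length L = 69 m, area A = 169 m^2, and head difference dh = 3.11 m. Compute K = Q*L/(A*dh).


From K = Q*L / (A*dh):
Numerator: Q*L = 0.0224 * 69 = 1.5456.
Denominator: A*dh = 169 * 3.11 = 525.59.
K = 1.5456 / 525.59 = 0.002941 m/s.

0.002941


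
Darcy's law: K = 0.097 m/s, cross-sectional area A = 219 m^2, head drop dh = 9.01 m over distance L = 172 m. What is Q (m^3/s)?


Darcy's law: Q = K * A * i, where i = dh/L.
Hydraulic gradient i = 9.01 / 172 = 0.052384.
Q = 0.097 * 219 * 0.052384
  = 1.1128 m^3/s.

1.1128


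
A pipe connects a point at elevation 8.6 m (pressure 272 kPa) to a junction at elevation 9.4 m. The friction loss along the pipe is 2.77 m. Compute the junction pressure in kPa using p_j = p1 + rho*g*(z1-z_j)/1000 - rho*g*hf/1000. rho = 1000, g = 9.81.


Junction pressure: p_j = p1 + rho*g*(z1 - z_j)/1000 - rho*g*hf/1000.
Elevation term = 1000*9.81*(8.6 - 9.4)/1000 = -7.848 kPa.
Friction term = 1000*9.81*2.77/1000 = 27.174 kPa.
p_j = 272 + -7.848 - 27.174 = 236.98 kPa.

236.98


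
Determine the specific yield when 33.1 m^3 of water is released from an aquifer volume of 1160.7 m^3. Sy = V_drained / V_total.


Specific yield Sy = Volume drained / Total volume.
Sy = 33.1 / 1160.7
   = 0.0285.

0.0285


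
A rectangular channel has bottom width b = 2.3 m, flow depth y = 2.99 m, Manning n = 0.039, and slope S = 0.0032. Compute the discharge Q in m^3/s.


For a rectangular channel, the cross-sectional area A = b * y = 2.3 * 2.99 = 6.88 m^2.
The wetted perimeter P = b + 2y = 2.3 + 2*2.99 = 8.28 m.
Hydraulic radius R = A/P = 6.88/8.28 = 0.8306 m.
Velocity V = (1/n)*R^(2/3)*S^(1/2) = (1/0.039)*0.8306^(2/3)*0.0032^(1/2) = 1.2816 m/s.
Discharge Q = A * V = 6.88 * 1.2816 = 8.814 m^3/s.

8.814


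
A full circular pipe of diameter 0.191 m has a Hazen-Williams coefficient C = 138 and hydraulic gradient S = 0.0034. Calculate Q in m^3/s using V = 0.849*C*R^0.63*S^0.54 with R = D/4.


For a full circular pipe, R = D/4 = 0.191/4 = 0.0478 m.
V = 0.849 * 138 * 0.0478^0.63 * 0.0034^0.54
  = 0.849 * 138 * 0.147148 * 0.046451
  = 0.8008 m/s.
Pipe area A = pi*D^2/4 = pi*0.191^2/4 = 0.0287 m^2.
Q = A * V = 0.0287 * 0.8008 = 0.0229 m^3/s.

0.0229


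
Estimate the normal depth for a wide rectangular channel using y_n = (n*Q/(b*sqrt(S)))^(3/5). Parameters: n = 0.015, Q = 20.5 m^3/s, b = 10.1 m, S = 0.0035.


We use the wide-channel approximation y_n = (n*Q/(b*sqrt(S)))^(3/5).
sqrt(S) = sqrt(0.0035) = 0.059161.
Numerator: n*Q = 0.015 * 20.5 = 0.3075.
Denominator: b*sqrt(S) = 10.1 * 0.059161 = 0.597526.
arg = 0.5146.
y_n = 0.5146^(3/5) = 0.6713 m.

0.6713


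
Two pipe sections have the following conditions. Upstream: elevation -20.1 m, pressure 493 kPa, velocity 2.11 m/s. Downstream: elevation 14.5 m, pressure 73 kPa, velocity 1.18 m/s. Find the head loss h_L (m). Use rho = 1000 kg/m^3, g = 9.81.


Total head at each section: H = z + p/(rho*g) + V^2/(2g).
H1 = -20.1 + 493*1000/(1000*9.81) + 2.11^2/(2*9.81)
   = -20.1 + 50.255 + 0.2269
   = 30.382 m.
H2 = 14.5 + 73*1000/(1000*9.81) + 1.18^2/(2*9.81)
   = 14.5 + 7.441 + 0.071
   = 22.012 m.
h_L = H1 - H2 = 30.382 - 22.012 = 8.369 m.

8.369


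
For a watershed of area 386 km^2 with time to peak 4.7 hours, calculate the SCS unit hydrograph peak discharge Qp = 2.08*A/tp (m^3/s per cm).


SCS formula: Qp = 2.08 * A / tp.
Qp = 2.08 * 386 / 4.7
   = 802.88 / 4.7
   = 170.83 m^3/s per cm.

170.83


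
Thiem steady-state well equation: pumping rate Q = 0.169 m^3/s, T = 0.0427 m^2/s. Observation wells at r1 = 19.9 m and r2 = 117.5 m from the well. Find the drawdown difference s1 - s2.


Thiem equation: s1 - s2 = Q/(2*pi*T) * ln(r2/r1).
ln(r2/r1) = ln(117.5/19.9) = 1.7757.
Q/(2*pi*T) = 0.169 / (2*pi*0.0427) = 0.169 / 0.2683 = 0.6299.
s1 - s2 = 0.6299 * 1.7757 = 1.1185 m.

1.1185


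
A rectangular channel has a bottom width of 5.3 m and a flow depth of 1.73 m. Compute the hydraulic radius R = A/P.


For a rectangular section:
Flow area A = b * y = 5.3 * 1.73 = 9.17 m^2.
Wetted perimeter P = b + 2y = 5.3 + 2*1.73 = 8.76 m.
Hydraulic radius R = A/P = 9.17 / 8.76 = 1.0467 m.

1.0467


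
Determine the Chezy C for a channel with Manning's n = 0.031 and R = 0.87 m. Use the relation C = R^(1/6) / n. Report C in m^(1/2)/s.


The Chezy coefficient relates to Manning's n through C = R^(1/6) / n.
R^(1/6) = 0.87^(1/6) = 0.977057.
C = 0.977057 / 0.031 = 31.52 m^(1/2)/s.

31.52


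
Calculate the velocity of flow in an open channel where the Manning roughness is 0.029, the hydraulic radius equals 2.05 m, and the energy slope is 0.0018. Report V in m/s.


Manning's equation gives V = (1/n) * R^(2/3) * S^(1/2).
First, compute R^(2/3) = 2.05^(2/3) = 1.6137.
Next, S^(1/2) = 0.0018^(1/2) = 0.042426.
Then 1/n = 1/0.029 = 34.48.
V = 34.48 * 1.6137 * 0.042426 = 2.3609 m/s.

2.3609


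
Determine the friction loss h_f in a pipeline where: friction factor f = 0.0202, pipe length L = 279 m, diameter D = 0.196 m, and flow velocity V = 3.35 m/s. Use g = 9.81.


Darcy-Weisbach equation: h_f = f * (L/D) * V^2/(2g).
f * L/D = 0.0202 * 279/0.196 = 28.7541.
V^2/(2g) = 3.35^2 / (2*9.81) = 11.2225 / 19.62 = 0.572 m.
h_f = 28.7541 * 0.572 = 16.447 m.

16.447


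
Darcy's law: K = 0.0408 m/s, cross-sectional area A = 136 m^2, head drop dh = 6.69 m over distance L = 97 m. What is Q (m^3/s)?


Darcy's law: Q = K * A * i, where i = dh/L.
Hydraulic gradient i = 6.69 / 97 = 0.068969.
Q = 0.0408 * 136 * 0.068969
  = 0.3827 m^3/s.

0.3827


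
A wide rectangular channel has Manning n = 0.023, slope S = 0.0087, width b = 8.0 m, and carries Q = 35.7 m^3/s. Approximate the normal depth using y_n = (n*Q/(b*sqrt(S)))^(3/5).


We use the wide-channel approximation y_n = (n*Q/(b*sqrt(S)))^(3/5).
sqrt(S) = sqrt(0.0087) = 0.093274.
Numerator: n*Q = 0.023 * 35.7 = 0.8211.
Denominator: b*sqrt(S) = 8.0 * 0.093274 = 0.746192.
arg = 1.1004.
y_n = 1.1004^(3/5) = 1.0591 m.

1.0591


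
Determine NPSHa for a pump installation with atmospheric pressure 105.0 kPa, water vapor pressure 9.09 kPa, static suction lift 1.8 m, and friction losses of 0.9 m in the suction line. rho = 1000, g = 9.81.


NPSHa = p_atm/(rho*g) - z_s - hf_s - p_vap/(rho*g).
p_atm/(rho*g) = 105.0*1000 / (1000*9.81) = 10.703 m.
p_vap/(rho*g) = 9.09*1000 / (1000*9.81) = 0.927 m.
NPSHa = 10.703 - 1.8 - 0.9 - 0.927
      = 7.08 m.

7.08


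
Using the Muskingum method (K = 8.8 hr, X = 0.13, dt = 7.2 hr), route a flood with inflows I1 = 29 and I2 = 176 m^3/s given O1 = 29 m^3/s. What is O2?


Muskingum coefficients:
denom = 2*K*(1-X) + dt = 2*8.8*(1-0.13) + 7.2 = 22.512.
C0 = (dt - 2*K*X)/denom = (7.2 - 2*8.8*0.13)/22.512 = 0.2182.
C1 = (dt + 2*K*X)/denom = (7.2 + 2*8.8*0.13)/22.512 = 0.4215.
C2 = (2*K*(1-X) - dt)/denom = 0.3603.
O2 = C0*I2 + C1*I1 + C2*O1
   = 0.2182*176 + 0.4215*29 + 0.3603*29
   = 61.07 m^3/s.

61.07


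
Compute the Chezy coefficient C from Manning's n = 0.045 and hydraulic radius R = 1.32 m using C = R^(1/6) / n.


The Chezy coefficient relates to Manning's n through C = R^(1/6) / n.
R^(1/6) = 1.32^(1/6) = 1.047359.
C = 1.047359 / 0.045 = 23.27 m^(1/2)/s.

23.27


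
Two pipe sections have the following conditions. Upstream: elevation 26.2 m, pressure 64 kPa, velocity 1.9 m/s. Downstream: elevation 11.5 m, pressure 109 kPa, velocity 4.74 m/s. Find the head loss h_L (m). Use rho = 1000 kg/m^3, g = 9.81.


Total head at each section: H = z + p/(rho*g) + V^2/(2g).
H1 = 26.2 + 64*1000/(1000*9.81) + 1.9^2/(2*9.81)
   = 26.2 + 6.524 + 0.184
   = 32.908 m.
H2 = 11.5 + 109*1000/(1000*9.81) + 4.74^2/(2*9.81)
   = 11.5 + 11.111 + 1.1451
   = 23.756 m.
h_L = H1 - H2 = 32.908 - 23.756 = 9.152 m.

9.152


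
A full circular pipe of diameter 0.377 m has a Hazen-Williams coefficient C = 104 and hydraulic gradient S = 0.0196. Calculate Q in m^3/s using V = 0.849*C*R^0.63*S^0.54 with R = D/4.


For a full circular pipe, R = D/4 = 0.377/4 = 0.0943 m.
V = 0.849 * 104 * 0.0943^0.63 * 0.0196^0.54
  = 0.849 * 104 * 0.225838 * 0.119624
  = 2.3854 m/s.
Pipe area A = pi*D^2/4 = pi*0.377^2/4 = 0.1116 m^2.
Q = A * V = 0.1116 * 2.3854 = 0.2663 m^3/s.

0.2663


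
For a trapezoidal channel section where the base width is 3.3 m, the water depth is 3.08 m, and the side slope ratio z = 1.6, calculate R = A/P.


For a trapezoidal section with side slope z:
A = (b + z*y)*y = (3.3 + 1.6*3.08)*3.08 = 25.342 m^2.
P = b + 2*y*sqrt(1 + z^2) = 3.3 + 2*3.08*sqrt(1 + 1.6^2) = 14.923 m.
R = A/P = 25.342 / 14.923 = 1.6982 m.

1.6982


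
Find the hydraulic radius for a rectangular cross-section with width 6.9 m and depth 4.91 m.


For a rectangular section:
Flow area A = b * y = 6.9 * 4.91 = 33.88 m^2.
Wetted perimeter P = b + 2y = 6.9 + 2*4.91 = 16.72 m.
Hydraulic radius R = A/P = 33.88 / 16.72 = 2.0263 m.

2.0263


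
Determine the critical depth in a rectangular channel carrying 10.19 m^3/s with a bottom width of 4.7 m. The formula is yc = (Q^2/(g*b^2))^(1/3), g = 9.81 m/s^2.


Using yc = (Q^2 / (g * b^2))^(1/3):
Q^2 = 10.19^2 = 103.84.
g * b^2 = 9.81 * 4.7^2 = 9.81 * 22.09 = 216.7.
Q^2 / (g*b^2) = 103.84 / 216.7 = 0.4792.
yc = 0.4792^(1/3) = 0.7825 m.

0.7825


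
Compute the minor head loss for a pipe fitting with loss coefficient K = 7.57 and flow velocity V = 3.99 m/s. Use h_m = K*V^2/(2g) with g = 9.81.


Minor loss formula: h_m = K * V^2/(2g).
V^2 = 3.99^2 = 15.9201.
V^2/(2g) = 15.9201 / 19.62 = 0.8114 m.
h_m = 7.57 * 0.8114 = 6.1425 m.

6.1425


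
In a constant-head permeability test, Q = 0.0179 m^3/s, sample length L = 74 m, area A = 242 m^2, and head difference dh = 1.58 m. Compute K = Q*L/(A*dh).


From K = Q*L / (A*dh):
Numerator: Q*L = 0.0179 * 74 = 1.3246.
Denominator: A*dh = 242 * 1.58 = 382.36.
K = 1.3246 / 382.36 = 0.003464 m/s.

0.003464


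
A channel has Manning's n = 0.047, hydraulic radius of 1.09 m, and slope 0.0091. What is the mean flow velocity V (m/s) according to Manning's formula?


Manning's equation gives V = (1/n) * R^(2/3) * S^(1/2).
First, compute R^(2/3) = 1.09^(2/3) = 1.0591.
Next, S^(1/2) = 0.0091^(1/2) = 0.095394.
Then 1/n = 1/0.047 = 21.28.
V = 21.28 * 1.0591 * 0.095394 = 2.1497 m/s.

2.1497


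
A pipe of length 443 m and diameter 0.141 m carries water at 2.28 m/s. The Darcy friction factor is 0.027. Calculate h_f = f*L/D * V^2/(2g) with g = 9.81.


Darcy-Weisbach equation: h_f = f * (L/D) * V^2/(2g).
f * L/D = 0.027 * 443/0.141 = 84.8298.
V^2/(2g) = 2.28^2 / (2*9.81) = 5.1984 / 19.62 = 0.265 m.
h_f = 84.8298 * 0.265 = 22.476 m.

22.476


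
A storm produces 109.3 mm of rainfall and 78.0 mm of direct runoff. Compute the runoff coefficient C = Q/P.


The runoff coefficient C = runoff depth / rainfall depth.
C = 78.0 / 109.3
  = 0.7136.

0.7136


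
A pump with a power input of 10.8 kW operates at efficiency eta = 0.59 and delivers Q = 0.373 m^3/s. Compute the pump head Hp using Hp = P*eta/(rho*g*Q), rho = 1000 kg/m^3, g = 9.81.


Pump head formula: Hp = P * eta / (rho * g * Q).
Numerator: P * eta = 10.8 * 1000 * 0.59 = 6372.0 W.
Denominator: rho * g * Q = 1000 * 9.81 * 0.373 = 3659.13.
Hp = 6372.0 / 3659.13 = 1.74 m.

1.74


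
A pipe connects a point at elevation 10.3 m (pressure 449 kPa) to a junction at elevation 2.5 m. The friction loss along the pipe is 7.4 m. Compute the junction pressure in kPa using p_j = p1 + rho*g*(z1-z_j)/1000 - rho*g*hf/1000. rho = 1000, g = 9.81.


Junction pressure: p_j = p1 + rho*g*(z1 - z_j)/1000 - rho*g*hf/1000.
Elevation term = 1000*9.81*(10.3 - 2.5)/1000 = 76.518 kPa.
Friction term = 1000*9.81*7.4/1000 = 72.594 kPa.
p_j = 449 + 76.518 - 72.594 = 452.92 kPa.

452.92


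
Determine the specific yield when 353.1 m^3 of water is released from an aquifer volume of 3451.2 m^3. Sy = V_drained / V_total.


Specific yield Sy = Volume drained / Total volume.
Sy = 353.1 / 3451.2
   = 0.1023.

0.1023


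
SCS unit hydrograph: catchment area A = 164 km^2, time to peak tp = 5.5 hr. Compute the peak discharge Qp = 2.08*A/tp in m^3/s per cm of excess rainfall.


SCS formula: Qp = 2.08 * A / tp.
Qp = 2.08 * 164 / 5.5
   = 341.12 / 5.5
   = 62.02 m^3/s per cm.

62.02


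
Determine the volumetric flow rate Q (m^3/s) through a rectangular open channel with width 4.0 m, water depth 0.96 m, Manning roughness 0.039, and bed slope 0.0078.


For a rectangular channel, the cross-sectional area A = b * y = 4.0 * 0.96 = 3.84 m^2.
The wetted perimeter P = b + 2y = 4.0 + 2*0.96 = 5.92 m.
Hydraulic radius R = A/P = 3.84/5.92 = 0.6486 m.
Velocity V = (1/n)*R^(2/3)*S^(1/2) = (1/0.039)*0.6486^(2/3)*0.0078^(1/2) = 1.6969 m/s.
Discharge Q = A * V = 3.84 * 1.6969 = 6.516 m^3/s.

6.516


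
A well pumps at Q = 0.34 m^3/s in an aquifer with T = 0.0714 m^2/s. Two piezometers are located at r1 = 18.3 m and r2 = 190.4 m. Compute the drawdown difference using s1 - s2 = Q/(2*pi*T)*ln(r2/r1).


Thiem equation: s1 - s2 = Q/(2*pi*T) * ln(r2/r1).
ln(r2/r1) = ln(190.4/18.3) = 2.3422.
Q/(2*pi*T) = 0.34 / (2*pi*0.0714) = 0.34 / 0.4486 = 0.7579.
s1 - s2 = 0.7579 * 2.3422 = 1.7751 m.

1.7751


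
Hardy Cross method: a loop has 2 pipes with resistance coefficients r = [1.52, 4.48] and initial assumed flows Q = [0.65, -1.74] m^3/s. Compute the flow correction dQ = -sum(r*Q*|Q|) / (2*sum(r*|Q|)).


Numerator terms (r*Q*|Q|): 1.52*0.65*|0.65| = 0.6422; 4.48*-1.74*|-1.74| = -13.5636.
Sum of numerator = -12.9214.
Denominator terms (r*|Q|): 1.52*|0.65| = 0.988; 4.48*|-1.74| = 7.7952.
2 * sum of denominator = 2 * 8.7832 = 17.5664.
dQ = --12.9214 / 17.5664 = 0.7356 m^3/s.

0.7356


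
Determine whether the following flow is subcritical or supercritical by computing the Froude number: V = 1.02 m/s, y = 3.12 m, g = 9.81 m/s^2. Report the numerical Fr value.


The Froude number is defined as Fr = V / sqrt(g*y).
g*y = 9.81 * 3.12 = 30.6072.
sqrt(g*y) = sqrt(30.6072) = 5.5324.
Fr = 1.02 / 5.5324 = 0.1844.
Since Fr < 1, the flow is subcritical.

0.1844


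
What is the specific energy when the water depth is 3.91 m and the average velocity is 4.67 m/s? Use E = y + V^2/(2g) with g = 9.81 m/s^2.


Specific energy E = y + V^2/(2g).
Velocity head = V^2/(2g) = 4.67^2 / (2*9.81) = 21.8089 / 19.62 = 1.1116 m.
E = 3.91 + 1.1116 = 5.0216 m.

5.0216


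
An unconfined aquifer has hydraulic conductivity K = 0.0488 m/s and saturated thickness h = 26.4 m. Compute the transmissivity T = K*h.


Transmissivity is defined as T = K * h.
T = 0.0488 * 26.4
  = 1.2883 m^2/s.

1.2883


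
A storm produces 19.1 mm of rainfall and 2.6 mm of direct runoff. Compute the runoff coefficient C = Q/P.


The runoff coefficient C = runoff depth / rainfall depth.
C = 2.6 / 19.1
  = 0.1361.

0.1361


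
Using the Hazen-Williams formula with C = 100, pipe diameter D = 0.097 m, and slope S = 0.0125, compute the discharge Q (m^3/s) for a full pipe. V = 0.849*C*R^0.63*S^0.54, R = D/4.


For a full circular pipe, R = D/4 = 0.097/4 = 0.0243 m.
V = 0.849 * 100 * 0.0243^0.63 * 0.0125^0.54
  = 0.849 * 100 * 0.096021 * 0.093828
  = 0.7649 m/s.
Pipe area A = pi*D^2/4 = pi*0.097^2/4 = 0.0074 m^2.
Q = A * V = 0.0074 * 0.7649 = 0.0057 m^3/s.

0.0057


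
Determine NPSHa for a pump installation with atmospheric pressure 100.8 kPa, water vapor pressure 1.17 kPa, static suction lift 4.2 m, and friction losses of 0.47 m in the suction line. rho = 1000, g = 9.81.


NPSHa = p_atm/(rho*g) - z_s - hf_s - p_vap/(rho*g).
p_atm/(rho*g) = 100.8*1000 / (1000*9.81) = 10.275 m.
p_vap/(rho*g) = 1.17*1000 / (1000*9.81) = 0.119 m.
NPSHa = 10.275 - 4.2 - 0.47 - 0.119
      = 5.49 m.

5.49


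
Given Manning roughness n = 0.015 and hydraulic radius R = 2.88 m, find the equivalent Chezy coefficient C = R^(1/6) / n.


The Chezy coefficient relates to Manning's n through C = R^(1/6) / n.
R^(1/6) = 2.88^(1/6) = 1.192794.
C = 1.192794 / 0.015 = 79.52 m^(1/2)/s.

79.52


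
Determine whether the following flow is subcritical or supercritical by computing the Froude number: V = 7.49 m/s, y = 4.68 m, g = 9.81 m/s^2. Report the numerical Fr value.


The Froude number is defined as Fr = V / sqrt(g*y).
g*y = 9.81 * 4.68 = 45.9108.
sqrt(g*y) = sqrt(45.9108) = 6.7758.
Fr = 7.49 / 6.7758 = 1.1054.
Since Fr > 1, the flow is supercritical.

1.1054


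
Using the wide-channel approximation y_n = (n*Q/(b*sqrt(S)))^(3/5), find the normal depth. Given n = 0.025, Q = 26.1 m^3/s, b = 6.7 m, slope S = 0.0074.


We use the wide-channel approximation y_n = (n*Q/(b*sqrt(S)))^(3/5).
sqrt(S) = sqrt(0.0074) = 0.086023.
Numerator: n*Q = 0.025 * 26.1 = 0.6525.
Denominator: b*sqrt(S) = 6.7 * 0.086023 = 0.576354.
arg = 1.1321.
y_n = 1.1321^(3/5) = 1.0773 m.

1.0773


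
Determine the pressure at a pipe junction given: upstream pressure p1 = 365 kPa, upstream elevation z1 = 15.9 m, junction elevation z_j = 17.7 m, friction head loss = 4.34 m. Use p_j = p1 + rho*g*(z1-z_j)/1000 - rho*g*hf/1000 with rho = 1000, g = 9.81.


Junction pressure: p_j = p1 + rho*g*(z1 - z_j)/1000 - rho*g*hf/1000.
Elevation term = 1000*9.81*(15.9 - 17.7)/1000 = -17.658 kPa.
Friction term = 1000*9.81*4.34/1000 = 42.575 kPa.
p_j = 365 + -17.658 - 42.575 = 304.77 kPa.

304.77


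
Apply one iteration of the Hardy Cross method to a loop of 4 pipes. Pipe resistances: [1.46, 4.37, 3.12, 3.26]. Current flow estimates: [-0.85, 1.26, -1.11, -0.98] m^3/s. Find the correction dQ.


Numerator terms (r*Q*|Q|): 1.46*-0.85*|-0.85| = -1.0548; 4.37*1.26*|1.26| = 6.9378; 3.12*-1.11*|-1.11| = -3.8442; 3.26*-0.98*|-0.98| = -3.1309.
Sum of numerator = -1.0921.
Denominator terms (r*|Q|): 1.46*|-0.85| = 1.241; 4.37*|1.26| = 5.5062; 3.12*|-1.11| = 3.4632; 3.26*|-0.98| = 3.1948.
2 * sum of denominator = 2 * 13.4052 = 26.8104.
dQ = --1.0921 / 26.8104 = 0.0407 m^3/s.

0.0407
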